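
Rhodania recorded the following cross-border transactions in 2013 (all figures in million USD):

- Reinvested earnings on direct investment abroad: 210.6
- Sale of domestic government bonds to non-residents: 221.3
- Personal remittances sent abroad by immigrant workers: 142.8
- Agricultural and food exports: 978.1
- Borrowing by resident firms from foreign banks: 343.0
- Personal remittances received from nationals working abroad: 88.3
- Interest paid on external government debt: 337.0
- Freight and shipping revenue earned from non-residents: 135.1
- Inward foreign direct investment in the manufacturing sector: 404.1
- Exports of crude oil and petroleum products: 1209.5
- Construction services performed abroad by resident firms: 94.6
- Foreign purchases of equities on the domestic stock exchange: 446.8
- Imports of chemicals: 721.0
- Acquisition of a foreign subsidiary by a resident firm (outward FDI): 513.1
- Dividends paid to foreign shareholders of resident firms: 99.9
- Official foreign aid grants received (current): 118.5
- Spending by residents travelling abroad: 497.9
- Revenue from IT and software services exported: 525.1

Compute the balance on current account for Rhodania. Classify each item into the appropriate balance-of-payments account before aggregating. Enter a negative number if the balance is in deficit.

1561.2

Goods: -721.0 + 978.1 + 1209.5 = 1466.6
Services: 525.1 - 497.9 + 135.1 + 94.6 = 256.9
Primary income: 210.6 - 99.9 - 337.0 = -226.3
Secondary income: -142.8 + 118.5 + 88.3 = 64.0
Current account = 1466.6 + 256.9 + (-226.3) + 64.0 = 1561.2
(Excluded from the current account — financial account: sale of domestic government bonds to non-residents 221.3, borrowing by resident firms from foreign banks 343.0, inward foreign direct investment in the manufacturing sector 404.1, foreign purchases of equities on the domestic stock exchange 446.8, acquisition of a foreign subsidiary by a resident firm (outward FDI) 513.1.)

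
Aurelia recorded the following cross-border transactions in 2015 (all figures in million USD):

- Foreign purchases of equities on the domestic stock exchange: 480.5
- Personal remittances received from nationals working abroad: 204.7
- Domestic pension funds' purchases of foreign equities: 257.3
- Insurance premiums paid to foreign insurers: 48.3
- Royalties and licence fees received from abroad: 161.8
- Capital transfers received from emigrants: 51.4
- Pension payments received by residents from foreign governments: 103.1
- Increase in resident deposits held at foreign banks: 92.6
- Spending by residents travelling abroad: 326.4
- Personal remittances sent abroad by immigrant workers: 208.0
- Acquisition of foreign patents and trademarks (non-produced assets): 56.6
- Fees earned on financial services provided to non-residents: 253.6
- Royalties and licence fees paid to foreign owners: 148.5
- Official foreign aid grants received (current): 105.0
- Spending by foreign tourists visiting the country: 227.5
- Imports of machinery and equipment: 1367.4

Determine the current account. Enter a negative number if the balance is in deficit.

Goods: -1367.4
Services: -148.5 - 48.3 + 253.6 + 161.8 + 227.5 - 326.4 = 119.7
Secondary income: 204.7 + 105.0 + 103.1 - 208.0 = 204.8
Current account = (-1367.4) + 119.7 + 204.8 = -1042.9
(Excluded from the current account — financial account: foreign purchases of equities on the domestic stock exchange 480.5, domestic pension funds' purchases of foreign equities 257.3, increase in resident deposits held at foreign banks 92.6; capital account: capital transfers received from emigrants 51.4, acquisition of foreign patents and trademarks (non-produced assets) 56.6.)

-1042.9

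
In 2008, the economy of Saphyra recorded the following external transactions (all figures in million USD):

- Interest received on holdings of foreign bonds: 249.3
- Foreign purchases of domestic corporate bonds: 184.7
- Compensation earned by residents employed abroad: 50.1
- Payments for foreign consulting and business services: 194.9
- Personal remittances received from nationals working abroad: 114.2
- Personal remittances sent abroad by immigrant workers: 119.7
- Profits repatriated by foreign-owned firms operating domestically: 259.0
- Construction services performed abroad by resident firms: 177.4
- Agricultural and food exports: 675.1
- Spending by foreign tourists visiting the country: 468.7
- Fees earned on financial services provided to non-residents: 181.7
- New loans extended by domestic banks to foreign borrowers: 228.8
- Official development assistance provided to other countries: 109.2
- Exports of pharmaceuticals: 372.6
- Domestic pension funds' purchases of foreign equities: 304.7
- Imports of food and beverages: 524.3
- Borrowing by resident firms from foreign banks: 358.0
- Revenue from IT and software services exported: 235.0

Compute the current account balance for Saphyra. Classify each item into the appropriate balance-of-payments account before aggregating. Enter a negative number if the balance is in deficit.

1317.0

Goods: -524.3 + 372.6 + 675.1 = 523.4
Services: -194.9 + 181.7 + 235.0 + 177.4 + 468.7 = 867.9
Primary income: 249.3 - 259.0 + 50.1 = 40.4
Secondary income: -119.7 - 109.2 + 114.2 = -114.7
Current account = 523.4 + 867.9 + 40.4 + (-114.7) = 1317.0
(Excluded from the current account — financial account: foreign purchases of domestic corporate bonds 184.7, new loans extended by domestic banks to foreign borrowers 228.8, domestic pension funds' purchases of foreign equities 304.7, borrowing by resident firms from foreign banks 358.0.)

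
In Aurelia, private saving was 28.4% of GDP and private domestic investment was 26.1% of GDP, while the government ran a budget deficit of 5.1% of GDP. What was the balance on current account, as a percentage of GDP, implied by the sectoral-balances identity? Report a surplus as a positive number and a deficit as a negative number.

-2.8

By the sectoral-balances identity, CA = (S_private - I) + (T - G).
Private balance = 28.4 - 26.1 = 2.3
Government balance (T - G) = -5.1
CA = 2.3 + (-5.1) = -2.8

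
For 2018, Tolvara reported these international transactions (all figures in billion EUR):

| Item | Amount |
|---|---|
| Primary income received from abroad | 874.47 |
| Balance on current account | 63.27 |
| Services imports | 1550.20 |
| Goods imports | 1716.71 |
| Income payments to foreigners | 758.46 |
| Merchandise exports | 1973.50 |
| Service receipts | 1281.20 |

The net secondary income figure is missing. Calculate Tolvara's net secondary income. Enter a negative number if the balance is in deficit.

Current account = goods balance + services balance + net primary income + net secondary income
Sum of the known components = 103.80
Net secondary income = CA - (known components) = 63.27 - 103.80 = -40.53

-40.53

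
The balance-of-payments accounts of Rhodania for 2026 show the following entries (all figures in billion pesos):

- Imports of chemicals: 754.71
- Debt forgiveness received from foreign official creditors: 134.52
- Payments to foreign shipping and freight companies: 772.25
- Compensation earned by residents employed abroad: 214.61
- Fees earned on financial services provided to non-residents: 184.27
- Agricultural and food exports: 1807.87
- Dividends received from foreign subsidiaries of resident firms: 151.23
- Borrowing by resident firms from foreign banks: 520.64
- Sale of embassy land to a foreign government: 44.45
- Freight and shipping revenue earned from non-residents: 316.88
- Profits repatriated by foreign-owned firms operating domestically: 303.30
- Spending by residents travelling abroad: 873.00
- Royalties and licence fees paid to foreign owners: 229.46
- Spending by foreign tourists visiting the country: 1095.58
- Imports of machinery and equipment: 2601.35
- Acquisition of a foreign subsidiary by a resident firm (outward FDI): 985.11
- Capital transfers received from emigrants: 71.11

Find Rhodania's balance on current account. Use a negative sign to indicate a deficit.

-1763.63

Goods: 1807.87 - 754.71 - 2601.35 = -1548.19
Services: -229.46 + 184.27 - 873.00 + 1095.58 - 772.25 + 316.88 = -277.98
Primary income: 151.23 + 214.61 - 303.30 = 62.54
Current account = (-1548.19) + (-277.98) + 62.54 = -1763.63
(Excluded from the current account — capital account: debt forgiveness received from foreign official creditors 134.52, sale of embassy land to a foreign government 44.45, capital transfers received from emigrants 71.11; financial account: borrowing by resident firms from foreign banks 520.64, acquisition of a foreign subsidiary by a resident firm (outward FDI) 985.11.)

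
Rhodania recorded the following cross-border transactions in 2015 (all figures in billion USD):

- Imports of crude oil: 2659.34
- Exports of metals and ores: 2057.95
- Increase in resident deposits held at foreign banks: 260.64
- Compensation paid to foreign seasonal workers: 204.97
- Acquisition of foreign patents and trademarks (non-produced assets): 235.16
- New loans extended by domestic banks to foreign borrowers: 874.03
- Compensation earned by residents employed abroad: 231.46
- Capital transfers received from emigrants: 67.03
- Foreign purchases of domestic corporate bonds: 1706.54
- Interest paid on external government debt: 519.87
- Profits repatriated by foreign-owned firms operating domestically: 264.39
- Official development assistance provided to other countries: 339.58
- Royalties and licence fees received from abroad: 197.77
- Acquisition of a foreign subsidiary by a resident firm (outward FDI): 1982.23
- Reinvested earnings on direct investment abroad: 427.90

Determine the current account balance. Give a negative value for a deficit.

-1073.07

Goods: -2659.34 + 2057.95 = -601.39
Services: 197.77
Primary income: 427.90 - 264.39 - 204.97 - 519.87 + 231.46 = -329.87
Secondary income: -339.58
Current account = (-601.39) + 197.77 + (-329.87) + (-339.58) = -1073.07
(Excluded from the current account — financial account: increase in resident deposits held at foreign banks 260.64, new loans extended by domestic banks to foreign borrowers 874.03, foreign purchases of domestic corporate bonds 1706.54, acquisition of a foreign subsidiary by a resident firm (outward FDI) 1982.23; capital account: acquisition of foreign patents and trademarks (non-produced assets) 235.16, capital transfers received from emigrants 67.03.)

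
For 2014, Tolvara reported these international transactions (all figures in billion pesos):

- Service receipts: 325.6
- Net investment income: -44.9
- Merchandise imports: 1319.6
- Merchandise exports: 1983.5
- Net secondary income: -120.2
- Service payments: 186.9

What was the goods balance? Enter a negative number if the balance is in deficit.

663.9

Goods balance = 1983.5 - 1319.6 = 663.9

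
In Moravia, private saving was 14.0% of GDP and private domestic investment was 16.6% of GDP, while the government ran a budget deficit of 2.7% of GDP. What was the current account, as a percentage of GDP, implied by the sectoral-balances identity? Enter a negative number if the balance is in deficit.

-5.3

By the sectoral-balances identity, CA = (S_private - I) + (T - G).
Private balance = 14.0 - 16.6 = -2.6
Government balance (T - G) = -2.7
CA = -2.6 + (-2.7) = -5.3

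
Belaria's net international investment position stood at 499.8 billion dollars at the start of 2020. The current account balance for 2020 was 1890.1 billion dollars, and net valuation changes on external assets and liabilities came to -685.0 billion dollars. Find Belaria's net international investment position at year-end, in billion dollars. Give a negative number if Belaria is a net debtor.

Change in NIIP = current account + net valuation change = 1890.1 + (-685.0) = 1205.1
End-of-year NIIP = 499.8 + 1205.1 = 1704.9

1704.9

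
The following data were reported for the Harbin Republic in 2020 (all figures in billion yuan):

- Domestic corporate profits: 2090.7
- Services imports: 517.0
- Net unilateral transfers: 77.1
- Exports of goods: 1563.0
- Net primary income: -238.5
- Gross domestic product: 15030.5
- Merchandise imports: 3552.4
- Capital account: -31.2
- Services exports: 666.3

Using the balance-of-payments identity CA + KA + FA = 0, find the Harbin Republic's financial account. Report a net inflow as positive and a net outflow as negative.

2032.7

Goods balance = 1563.0 - 3552.4 = -1989.4
Services balance = 666.3 - 517.0 = 149.3
Trade balance (goods + services) = -1989.4 + 149.3 = -1840.1
Net primary income = -238.5
Net secondary income = 77.1
Current account = -1840.1 + (-238.5) + 77.1 = -2001.5
Financial account = -(-2001.5 + (-31.2)) = 2032.7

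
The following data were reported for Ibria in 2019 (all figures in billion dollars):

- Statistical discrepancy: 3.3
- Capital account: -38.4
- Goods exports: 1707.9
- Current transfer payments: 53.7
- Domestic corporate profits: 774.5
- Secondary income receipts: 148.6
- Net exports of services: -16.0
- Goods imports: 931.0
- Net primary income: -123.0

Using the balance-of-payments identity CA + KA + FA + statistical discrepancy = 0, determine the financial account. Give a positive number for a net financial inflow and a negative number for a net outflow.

-697.7

Goods balance = 1707.9 - 931.0 = 776.9
Services balance = -16.0
Trade balance (goods + services) = 776.9 + (-16.0) = 760.9
Net primary income = -123.0
Net secondary income = 148.6 - 53.7 = 94.9
Current account = 760.9 + (-123.0) + 94.9 = 732.8
Financial account = -(732.8 + (-38.4) + 3.3) = -697.7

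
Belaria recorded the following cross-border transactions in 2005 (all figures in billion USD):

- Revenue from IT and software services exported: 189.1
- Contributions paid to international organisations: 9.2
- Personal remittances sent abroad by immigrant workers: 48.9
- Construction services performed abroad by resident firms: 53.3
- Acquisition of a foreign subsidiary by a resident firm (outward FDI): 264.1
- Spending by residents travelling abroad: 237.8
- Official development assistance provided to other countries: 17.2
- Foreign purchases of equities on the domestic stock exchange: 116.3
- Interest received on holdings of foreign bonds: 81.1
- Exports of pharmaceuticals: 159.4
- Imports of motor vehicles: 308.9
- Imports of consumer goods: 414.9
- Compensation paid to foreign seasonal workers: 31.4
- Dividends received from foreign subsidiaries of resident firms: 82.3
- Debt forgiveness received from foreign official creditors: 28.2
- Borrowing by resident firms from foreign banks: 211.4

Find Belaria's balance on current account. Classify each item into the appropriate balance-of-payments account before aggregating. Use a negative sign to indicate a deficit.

-503.1

Goods: 159.4 - 308.9 - 414.9 = -564.4
Services: 189.1 + 53.3 - 237.8 = 4.6
Primary income: 82.3 - 31.4 + 81.1 = 132.0
Secondary income: -48.9 - 9.2 - 17.2 = -75.3
Current account = (-564.4) + 4.6 + 132.0 + (-75.3) = -503.1
(Excluded from the current account — financial account: acquisition of a foreign subsidiary by a resident firm (outward FDI) 264.1, foreign purchases of equities on the domestic stock exchange 116.3, borrowing by resident firms from foreign banks 211.4; capital account: debt forgiveness received from foreign official creditors 28.2.)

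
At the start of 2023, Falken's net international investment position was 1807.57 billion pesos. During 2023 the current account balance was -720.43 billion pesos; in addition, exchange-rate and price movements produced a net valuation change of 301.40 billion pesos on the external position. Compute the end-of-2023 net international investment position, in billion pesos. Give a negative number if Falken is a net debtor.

Change in NIIP = current account + net valuation change = -720.43 + 301.40 = -419.03
End-of-year NIIP = 1807.57 + (-419.03) = 1388.54

1388.54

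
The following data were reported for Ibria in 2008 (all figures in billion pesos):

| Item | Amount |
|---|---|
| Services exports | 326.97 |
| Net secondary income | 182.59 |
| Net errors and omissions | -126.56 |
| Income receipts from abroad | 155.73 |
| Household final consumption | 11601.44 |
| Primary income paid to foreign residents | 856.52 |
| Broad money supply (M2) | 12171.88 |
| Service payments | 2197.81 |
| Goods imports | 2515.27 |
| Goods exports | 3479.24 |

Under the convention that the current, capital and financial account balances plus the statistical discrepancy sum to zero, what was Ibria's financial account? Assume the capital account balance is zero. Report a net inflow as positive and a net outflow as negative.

Goods balance = 3479.24 - 2515.27 = 963.97
Services balance = 326.97 - 2197.81 = -1870.84
Trade balance (goods + services) = 963.97 + (-1870.84) = -906.87
Net primary income = 155.73 - 856.52 = -700.79
Net secondary income = 182.59
Current account = -906.87 + (-700.79) + 182.59 = -1425.07
Financial account = -(-1425.07 + (-126.56)) = 1551.63

1551.63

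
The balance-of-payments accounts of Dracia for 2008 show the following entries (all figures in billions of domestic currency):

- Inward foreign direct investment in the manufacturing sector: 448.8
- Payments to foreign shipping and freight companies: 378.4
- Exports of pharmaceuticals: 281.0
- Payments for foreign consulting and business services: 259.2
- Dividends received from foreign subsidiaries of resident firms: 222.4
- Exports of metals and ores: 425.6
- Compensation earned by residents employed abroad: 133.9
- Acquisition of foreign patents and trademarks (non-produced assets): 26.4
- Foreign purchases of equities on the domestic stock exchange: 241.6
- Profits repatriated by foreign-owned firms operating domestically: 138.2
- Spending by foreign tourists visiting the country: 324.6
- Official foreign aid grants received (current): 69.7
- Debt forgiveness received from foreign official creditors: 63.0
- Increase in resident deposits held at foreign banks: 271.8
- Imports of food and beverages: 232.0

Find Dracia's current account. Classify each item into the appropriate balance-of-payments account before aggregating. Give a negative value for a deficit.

449.4

Goods: 425.6 + 281.0 - 232.0 = 474.6
Services: 324.6 - 378.4 - 259.2 = -313.0
Primary income: -138.2 + 222.4 + 133.9 = 218.1
Secondary income: 69.7
Current account = 474.6 + (-313.0) + 218.1 + 69.7 = 449.4
(Excluded from the current account — financial account: inward foreign direct investment in the manufacturing sector 448.8, foreign purchases of equities on the domestic stock exchange 241.6, increase in resident deposits held at foreign banks 271.8; capital account: acquisition of foreign patents and trademarks (non-produced assets) 26.4, debt forgiveness received from foreign official creditors 63.0.)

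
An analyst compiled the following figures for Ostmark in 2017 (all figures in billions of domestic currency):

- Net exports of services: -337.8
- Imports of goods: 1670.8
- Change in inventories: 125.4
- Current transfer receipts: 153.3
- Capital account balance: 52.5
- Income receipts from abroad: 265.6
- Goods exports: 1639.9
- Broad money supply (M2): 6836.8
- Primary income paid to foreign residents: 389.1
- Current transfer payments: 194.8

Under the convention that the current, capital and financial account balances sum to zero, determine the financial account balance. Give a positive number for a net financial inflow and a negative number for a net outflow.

481.2

Goods balance = 1639.9 - 1670.8 = -30.9
Services balance = -337.8
Trade balance (goods + services) = -30.9 + (-337.8) = -368.7
Net primary income = 265.6 - 389.1 = -123.5
Net secondary income = 153.3 - 194.8 = -41.5
Current account = -368.7 + (-123.5) + (-41.5) = -533.7
Financial account = -(-533.7 + 52.5) = 481.2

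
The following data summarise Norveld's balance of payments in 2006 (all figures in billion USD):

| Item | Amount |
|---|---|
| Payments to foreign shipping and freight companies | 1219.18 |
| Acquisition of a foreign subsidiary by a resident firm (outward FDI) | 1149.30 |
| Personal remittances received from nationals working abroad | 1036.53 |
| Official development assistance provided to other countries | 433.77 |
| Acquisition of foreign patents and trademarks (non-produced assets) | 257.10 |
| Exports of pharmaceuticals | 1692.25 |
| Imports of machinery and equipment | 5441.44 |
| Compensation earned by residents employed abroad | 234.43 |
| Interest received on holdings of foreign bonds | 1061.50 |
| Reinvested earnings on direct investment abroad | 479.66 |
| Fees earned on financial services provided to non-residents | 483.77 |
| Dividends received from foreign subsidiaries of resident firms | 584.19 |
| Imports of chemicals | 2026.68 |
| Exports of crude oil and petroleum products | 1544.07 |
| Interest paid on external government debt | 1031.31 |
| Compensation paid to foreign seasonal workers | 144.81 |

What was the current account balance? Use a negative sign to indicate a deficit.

Goods: -5441.44 + 1692.25 - 2026.68 + 1544.07 = -4231.80
Services: -1219.18 + 483.77 = -735.41
Primary income: 479.66 + 234.43 - 144.81 + 1061.50 - 1031.31 + 584.19 = 1183.66
Secondary income: -433.77 + 1036.53 = 602.76
Current account = (-4231.80) + (-735.41) + 1183.66 + 602.76 = -3180.79
(Excluded from the current account — financial account: acquisition of a foreign subsidiary by a resident firm (outward FDI) 1149.30; capital account: acquisition of foreign patents and trademarks (non-produced assets) 257.10.)

-3180.79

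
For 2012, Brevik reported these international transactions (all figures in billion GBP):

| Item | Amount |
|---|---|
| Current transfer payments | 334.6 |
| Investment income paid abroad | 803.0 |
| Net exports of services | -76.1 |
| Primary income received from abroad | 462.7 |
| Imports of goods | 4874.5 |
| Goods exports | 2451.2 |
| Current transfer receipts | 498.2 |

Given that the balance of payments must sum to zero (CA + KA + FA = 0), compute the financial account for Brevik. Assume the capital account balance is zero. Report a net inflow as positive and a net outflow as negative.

2676.1

Goods balance = 2451.2 - 4874.5 = -2423.3
Services balance = -76.1
Trade balance (goods + services) = -2423.3 + (-76.1) = -2499.4
Net primary income = 462.7 - 803.0 = -340.3
Net secondary income = 498.2 - 334.6 = 163.6
Current account = -2499.4 + (-340.3) + 163.6 = -2676.1
Financial account = -(-2676.1) = 2676.1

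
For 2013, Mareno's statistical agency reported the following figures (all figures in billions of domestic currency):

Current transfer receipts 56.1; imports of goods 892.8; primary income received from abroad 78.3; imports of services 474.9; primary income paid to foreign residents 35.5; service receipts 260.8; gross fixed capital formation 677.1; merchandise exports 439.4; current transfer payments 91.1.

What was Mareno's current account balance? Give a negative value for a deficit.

-659.7

Goods balance = 439.4 - 892.8 = -453.4
Services balance = 260.8 - 474.9 = -214.1
Trade balance (goods + services) = -453.4 + (-214.1) = -667.5
Net primary income = 78.3 - 35.5 = 42.8
Net secondary income = 56.1 - 91.1 = -35.0
Current account = -667.5 + 42.8 + (-35.0) = -659.7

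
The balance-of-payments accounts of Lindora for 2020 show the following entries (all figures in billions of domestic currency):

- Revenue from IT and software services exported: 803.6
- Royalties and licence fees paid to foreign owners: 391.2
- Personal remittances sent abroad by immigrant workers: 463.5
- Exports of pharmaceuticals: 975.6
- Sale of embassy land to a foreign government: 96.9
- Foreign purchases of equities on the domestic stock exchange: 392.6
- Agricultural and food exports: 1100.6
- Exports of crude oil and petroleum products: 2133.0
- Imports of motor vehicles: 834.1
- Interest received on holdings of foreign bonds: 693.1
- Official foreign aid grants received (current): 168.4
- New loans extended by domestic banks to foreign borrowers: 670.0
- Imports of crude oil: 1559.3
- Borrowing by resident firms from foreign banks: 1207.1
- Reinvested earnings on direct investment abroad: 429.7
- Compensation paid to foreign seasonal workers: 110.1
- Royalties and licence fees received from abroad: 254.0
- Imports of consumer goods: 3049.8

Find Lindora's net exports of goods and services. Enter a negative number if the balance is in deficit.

-567.6

Goods: 975.6 - 834.1 + 1100.6 - 1559.3 + 2133.0 - 3049.8 = -1234.0
Services: -391.2 + 254.0 + 803.6 = 666.4
Trade balance = -1234.0 + 666.4 = -567.6
(Excluded from the trade balance — secondary income: personal remittances sent abroad by immigrant workers 463.5, official foreign aid grants received (current) 168.4; capital account: sale of embassy land to a foreign government 96.9; financial account: foreign purchases of equities on the domestic stock exchange 392.6, new loans extended by domestic banks to foreign borrowers 670.0, borrowing by resident firms from foreign banks 1207.1; primary income: interest received on holdings of foreign bonds 693.1, reinvested earnings on direct investment abroad 429.7, compensation paid to foreign seasonal workers 110.1.)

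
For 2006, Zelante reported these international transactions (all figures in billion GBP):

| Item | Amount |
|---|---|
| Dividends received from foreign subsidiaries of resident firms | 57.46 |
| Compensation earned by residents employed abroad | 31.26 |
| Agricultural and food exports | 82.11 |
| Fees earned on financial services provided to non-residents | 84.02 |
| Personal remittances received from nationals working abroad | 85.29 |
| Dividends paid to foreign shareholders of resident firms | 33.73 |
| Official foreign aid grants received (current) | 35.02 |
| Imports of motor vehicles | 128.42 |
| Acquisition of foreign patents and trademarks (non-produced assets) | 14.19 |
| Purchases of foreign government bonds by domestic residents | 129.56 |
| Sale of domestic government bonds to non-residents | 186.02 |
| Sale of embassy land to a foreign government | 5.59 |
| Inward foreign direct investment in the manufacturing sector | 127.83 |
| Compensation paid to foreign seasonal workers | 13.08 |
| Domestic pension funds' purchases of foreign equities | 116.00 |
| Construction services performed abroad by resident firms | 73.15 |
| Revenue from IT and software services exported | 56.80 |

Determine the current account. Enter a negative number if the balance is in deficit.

Goods: 82.11 - 128.42 = -46.31
Services: 73.15 + 56.80 + 84.02 = 213.97
Primary income: -33.73 - 13.08 + 31.26 + 57.46 = 41.91
Secondary income: 85.29 + 35.02 = 120.31
Current account = (-46.31) + 213.97 + 41.91 + 120.31 = 329.88
(Excluded from the current account — capital account: acquisition of foreign patents and trademarks (non-produced assets) 14.19, sale of embassy land to a foreign government 5.59; financial account: purchases of foreign government bonds by domestic residents 129.56, sale of domestic government bonds to non-residents 186.02, inward foreign direct investment in the manufacturing sector 127.83, domestic pension funds' purchases of foreign equities 116.00.)

329.88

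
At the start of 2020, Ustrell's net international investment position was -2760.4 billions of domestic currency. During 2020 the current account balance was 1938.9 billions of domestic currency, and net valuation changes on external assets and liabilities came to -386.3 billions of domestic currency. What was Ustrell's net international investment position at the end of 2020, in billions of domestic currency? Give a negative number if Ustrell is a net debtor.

-1207.8

Change in NIIP = current account + net valuation change = 1938.9 + (-386.3) = 1552.6
End-of-year NIIP = -2760.4 + 1552.6 = -1207.8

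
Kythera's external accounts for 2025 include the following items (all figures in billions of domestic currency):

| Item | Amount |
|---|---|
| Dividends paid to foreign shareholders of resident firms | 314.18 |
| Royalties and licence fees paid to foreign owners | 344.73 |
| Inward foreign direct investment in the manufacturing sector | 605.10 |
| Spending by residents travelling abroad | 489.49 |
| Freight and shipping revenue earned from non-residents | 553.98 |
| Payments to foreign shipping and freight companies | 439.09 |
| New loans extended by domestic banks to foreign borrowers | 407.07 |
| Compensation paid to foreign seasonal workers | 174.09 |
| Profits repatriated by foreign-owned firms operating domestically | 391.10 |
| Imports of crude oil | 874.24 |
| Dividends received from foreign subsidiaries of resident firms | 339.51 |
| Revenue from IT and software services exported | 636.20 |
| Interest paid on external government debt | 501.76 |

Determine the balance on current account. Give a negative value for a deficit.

Goods: -874.24
Services: -489.49 - 439.09 - 344.73 + 553.98 + 636.20 = -83.13
Primary income: -314.18 - 391.10 + 339.51 - 174.09 - 501.76 = -1041.62
Current account = (-874.24) + (-83.13) + (-1041.62) = -1998.99
(Excluded from the current account — financial account: inward foreign direct investment in the manufacturing sector 605.10, new loans extended by domestic banks to foreign borrowers 407.07.)

-1998.99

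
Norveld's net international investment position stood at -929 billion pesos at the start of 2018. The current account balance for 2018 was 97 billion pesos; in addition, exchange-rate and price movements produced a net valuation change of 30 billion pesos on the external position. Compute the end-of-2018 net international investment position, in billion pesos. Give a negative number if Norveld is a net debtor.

Change in NIIP = current account + net valuation change = 97 + 30 = 127
End-of-year NIIP = -929 + 127 = -802

-802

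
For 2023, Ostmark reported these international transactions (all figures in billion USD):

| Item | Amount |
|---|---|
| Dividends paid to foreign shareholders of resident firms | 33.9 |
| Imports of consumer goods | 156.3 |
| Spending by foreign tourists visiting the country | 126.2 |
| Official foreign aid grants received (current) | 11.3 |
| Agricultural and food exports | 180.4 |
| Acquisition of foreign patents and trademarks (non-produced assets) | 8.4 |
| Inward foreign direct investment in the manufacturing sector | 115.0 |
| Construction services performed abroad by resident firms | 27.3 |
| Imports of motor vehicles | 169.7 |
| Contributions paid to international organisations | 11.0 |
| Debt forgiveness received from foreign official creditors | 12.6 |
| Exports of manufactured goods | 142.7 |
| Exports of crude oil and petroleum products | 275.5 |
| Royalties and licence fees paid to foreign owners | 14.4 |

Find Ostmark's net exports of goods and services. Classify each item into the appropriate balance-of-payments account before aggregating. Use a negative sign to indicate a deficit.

411.7

Goods: 180.4 - 156.3 + 275.5 - 169.7 + 142.7 = 272.6
Services: 27.3 - 14.4 + 126.2 = 139.1
Trade balance = 272.6 + 139.1 = 411.7
(Excluded from the trade balance — primary income: dividends paid to foreign shareholders of resident firms 33.9; secondary income: official foreign aid grants received (current) 11.3, contributions paid to international organisations 11.0; capital account: acquisition of foreign patents and trademarks (non-produced assets) 8.4, debt forgiveness received from foreign official creditors 12.6; financial account: inward foreign direct investment in the manufacturing sector 115.0.)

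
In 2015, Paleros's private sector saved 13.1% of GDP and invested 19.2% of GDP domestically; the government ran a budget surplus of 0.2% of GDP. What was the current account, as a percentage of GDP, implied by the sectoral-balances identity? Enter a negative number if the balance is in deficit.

-5.9

By the sectoral-balances identity, CA = (S_private - I) + (T - G).
Private balance = 13.1 - 19.2 = -6.1
Government balance (T - G) = 0.2
CA = -6.1 + 0.2 = -5.9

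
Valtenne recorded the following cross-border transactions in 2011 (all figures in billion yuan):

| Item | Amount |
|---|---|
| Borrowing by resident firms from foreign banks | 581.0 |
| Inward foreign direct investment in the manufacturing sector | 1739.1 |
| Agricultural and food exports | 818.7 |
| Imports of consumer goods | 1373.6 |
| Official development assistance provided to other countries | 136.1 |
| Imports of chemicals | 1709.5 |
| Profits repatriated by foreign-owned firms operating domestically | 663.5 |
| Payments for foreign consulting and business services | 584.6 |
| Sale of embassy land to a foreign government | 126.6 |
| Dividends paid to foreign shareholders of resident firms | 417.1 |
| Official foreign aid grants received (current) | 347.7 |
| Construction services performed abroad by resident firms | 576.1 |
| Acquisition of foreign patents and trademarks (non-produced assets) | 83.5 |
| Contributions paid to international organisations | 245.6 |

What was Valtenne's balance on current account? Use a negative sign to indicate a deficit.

Goods: -1709.5 - 1373.6 + 818.7 = -2264.4
Services: -584.6 + 576.1 = -8.5
Primary income: -417.1 - 663.5 = -1080.6
Secondary income: -136.1 - 245.6 + 347.7 = -34.0
Current account = (-2264.4) + (-8.5) + (-1080.6) + (-34.0) = -3387.5
(Excluded from the current account — financial account: borrowing by resident firms from foreign banks 581.0, inward foreign direct investment in the manufacturing sector 1739.1; capital account: sale of embassy land to a foreign government 126.6, acquisition of foreign patents and trademarks (non-produced assets) 83.5.)

-3387.5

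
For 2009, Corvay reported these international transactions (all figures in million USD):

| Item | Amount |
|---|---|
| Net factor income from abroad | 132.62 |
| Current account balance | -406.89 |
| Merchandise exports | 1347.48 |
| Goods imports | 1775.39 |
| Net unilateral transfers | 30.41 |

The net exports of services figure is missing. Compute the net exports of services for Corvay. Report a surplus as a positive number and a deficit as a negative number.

-142.01

Current account = goods balance + services balance + net primary income + net secondary income
Sum of the known components = -264.88
Net exports of services = CA - (known components) = -406.89 - (-264.88) = -142.01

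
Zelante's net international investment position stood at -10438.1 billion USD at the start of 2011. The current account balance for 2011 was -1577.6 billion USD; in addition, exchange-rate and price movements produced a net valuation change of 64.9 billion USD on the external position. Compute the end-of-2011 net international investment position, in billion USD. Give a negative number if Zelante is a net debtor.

Change in NIIP = current account + net valuation change = -1577.6 + 64.9 = -1512.7
End-of-year NIIP = -10438.1 + (-1512.7) = -11950.8

-11950.8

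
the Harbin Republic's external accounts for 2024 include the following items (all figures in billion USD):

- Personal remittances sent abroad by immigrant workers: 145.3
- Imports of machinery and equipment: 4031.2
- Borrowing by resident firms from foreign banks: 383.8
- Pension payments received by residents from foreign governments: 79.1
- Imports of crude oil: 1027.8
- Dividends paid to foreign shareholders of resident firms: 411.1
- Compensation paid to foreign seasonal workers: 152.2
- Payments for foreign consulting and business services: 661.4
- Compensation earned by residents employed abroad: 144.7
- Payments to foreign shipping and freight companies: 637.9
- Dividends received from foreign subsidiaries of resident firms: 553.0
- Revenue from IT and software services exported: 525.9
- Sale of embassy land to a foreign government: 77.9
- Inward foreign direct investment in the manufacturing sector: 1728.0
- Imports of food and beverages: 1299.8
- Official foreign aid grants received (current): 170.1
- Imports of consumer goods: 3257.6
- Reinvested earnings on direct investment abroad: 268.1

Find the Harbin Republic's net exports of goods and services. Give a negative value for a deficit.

Goods: -1299.8 - 4031.2 - 3257.6 - 1027.8 = -9616.4
Services: -661.4 + 525.9 - 637.9 = -773.4
Trade balance = -9616.4 + (-773.4) = -10389.8
(Excluded from the trade balance — secondary income: personal remittances sent abroad by immigrant workers 145.3, pension payments received by residents from foreign governments 79.1, official foreign aid grants received (current) 170.1; financial account: borrowing by resident firms from foreign banks 383.8, inward foreign direct investment in the manufacturing sector 1728.0; primary income: dividends paid to foreign shareholders of resident firms 411.1, compensation paid to foreign seasonal workers 152.2, compensation earned by residents employed abroad 144.7, dividends received from foreign subsidiaries of resident firms 553.0, reinvested earnings on direct investment abroad 268.1; capital account: sale of embassy land to a foreign government 77.9.)

-10389.8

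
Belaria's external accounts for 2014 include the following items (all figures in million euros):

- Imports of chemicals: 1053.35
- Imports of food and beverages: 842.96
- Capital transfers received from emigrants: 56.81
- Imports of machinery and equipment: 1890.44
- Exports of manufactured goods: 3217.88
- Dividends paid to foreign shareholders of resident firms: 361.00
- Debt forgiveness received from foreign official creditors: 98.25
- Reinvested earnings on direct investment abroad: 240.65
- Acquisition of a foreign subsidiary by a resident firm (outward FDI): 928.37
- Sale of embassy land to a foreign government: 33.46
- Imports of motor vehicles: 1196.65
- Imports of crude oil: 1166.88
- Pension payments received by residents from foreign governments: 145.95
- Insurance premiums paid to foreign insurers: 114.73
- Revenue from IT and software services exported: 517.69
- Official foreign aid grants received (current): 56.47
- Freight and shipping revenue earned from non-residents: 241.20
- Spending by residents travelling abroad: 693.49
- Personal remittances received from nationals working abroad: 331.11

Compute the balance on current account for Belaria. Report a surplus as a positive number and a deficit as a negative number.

-2568.55

Goods: -1053.35 - 1890.44 - 1196.65 + 3217.88 - 842.96 - 1166.88 = -2932.40
Services: 241.20 - 114.73 - 693.49 + 517.69 = -49.33
Primary income: -361.00 + 240.65 = -120.35
Secondary income: 145.95 + 56.47 + 331.11 = 533.53
Current account = (-2932.40) + (-49.33) + (-120.35) + 533.53 = -2568.55
(Excluded from the current account — capital account: capital transfers received from emigrants 56.81, debt forgiveness received from foreign official creditors 98.25, sale of embassy land to a foreign government 33.46; financial account: acquisition of a foreign subsidiary by a resident firm (outward FDI) 928.37.)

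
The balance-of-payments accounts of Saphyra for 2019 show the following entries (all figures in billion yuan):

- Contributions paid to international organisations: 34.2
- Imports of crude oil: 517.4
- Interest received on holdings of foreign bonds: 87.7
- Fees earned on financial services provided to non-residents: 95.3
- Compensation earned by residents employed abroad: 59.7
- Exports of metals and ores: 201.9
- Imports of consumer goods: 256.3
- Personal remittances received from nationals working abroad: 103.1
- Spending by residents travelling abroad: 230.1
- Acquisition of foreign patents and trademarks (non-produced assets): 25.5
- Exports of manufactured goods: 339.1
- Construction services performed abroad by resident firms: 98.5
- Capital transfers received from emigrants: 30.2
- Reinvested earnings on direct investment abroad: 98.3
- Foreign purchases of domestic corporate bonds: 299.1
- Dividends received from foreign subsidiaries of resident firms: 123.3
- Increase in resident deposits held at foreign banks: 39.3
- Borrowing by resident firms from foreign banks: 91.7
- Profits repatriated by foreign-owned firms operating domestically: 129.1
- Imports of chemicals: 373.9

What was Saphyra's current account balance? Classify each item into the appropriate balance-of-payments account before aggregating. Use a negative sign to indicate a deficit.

Goods: -517.4 + 201.9 + 339.1 - 373.9 - 256.3 = -606.6
Services: 98.5 - 230.1 + 95.3 = -36.3
Primary income: 87.7 + 98.3 - 129.1 + 59.7 + 123.3 = 239.9
Secondary income: 103.1 - 34.2 = 68.9
Current account = (-606.6) + (-36.3) + 239.9 + 68.9 = -334.1
(Excluded from the current account — capital account: acquisition of foreign patents and trademarks (non-produced assets) 25.5, capital transfers received from emigrants 30.2; financial account: foreign purchases of domestic corporate bonds 299.1, increase in resident deposits held at foreign banks 39.3, borrowing by resident firms from foreign banks 91.7.)

-334.1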